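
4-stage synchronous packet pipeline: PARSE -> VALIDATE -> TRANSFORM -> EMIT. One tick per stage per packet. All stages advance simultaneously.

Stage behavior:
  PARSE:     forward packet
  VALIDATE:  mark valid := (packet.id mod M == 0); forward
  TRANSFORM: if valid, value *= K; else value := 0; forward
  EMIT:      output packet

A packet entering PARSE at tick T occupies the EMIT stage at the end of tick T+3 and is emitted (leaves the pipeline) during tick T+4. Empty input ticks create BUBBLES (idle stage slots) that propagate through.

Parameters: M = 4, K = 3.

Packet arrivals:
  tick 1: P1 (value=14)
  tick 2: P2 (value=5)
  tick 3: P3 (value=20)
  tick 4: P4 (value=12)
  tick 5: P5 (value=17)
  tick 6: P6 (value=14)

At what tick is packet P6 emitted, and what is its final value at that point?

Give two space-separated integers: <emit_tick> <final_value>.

Answer: 10 0

Derivation:
Tick 1: [PARSE:P1(v=14,ok=F), VALIDATE:-, TRANSFORM:-, EMIT:-] out:-; in:P1
Tick 2: [PARSE:P2(v=5,ok=F), VALIDATE:P1(v=14,ok=F), TRANSFORM:-, EMIT:-] out:-; in:P2
Tick 3: [PARSE:P3(v=20,ok=F), VALIDATE:P2(v=5,ok=F), TRANSFORM:P1(v=0,ok=F), EMIT:-] out:-; in:P3
Tick 4: [PARSE:P4(v=12,ok=F), VALIDATE:P3(v=20,ok=F), TRANSFORM:P2(v=0,ok=F), EMIT:P1(v=0,ok=F)] out:-; in:P4
Tick 5: [PARSE:P5(v=17,ok=F), VALIDATE:P4(v=12,ok=T), TRANSFORM:P3(v=0,ok=F), EMIT:P2(v=0,ok=F)] out:P1(v=0); in:P5
Tick 6: [PARSE:P6(v=14,ok=F), VALIDATE:P5(v=17,ok=F), TRANSFORM:P4(v=36,ok=T), EMIT:P3(v=0,ok=F)] out:P2(v=0); in:P6
Tick 7: [PARSE:-, VALIDATE:P6(v=14,ok=F), TRANSFORM:P5(v=0,ok=F), EMIT:P4(v=36,ok=T)] out:P3(v=0); in:-
Tick 8: [PARSE:-, VALIDATE:-, TRANSFORM:P6(v=0,ok=F), EMIT:P5(v=0,ok=F)] out:P4(v=36); in:-
Tick 9: [PARSE:-, VALIDATE:-, TRANSFORM:-, EMIT:P6(v=0,ok=F)] out:P5(v=0); in:-
Tick 10: [PARSE:-, VALIDATE:-, TRANSFORM:-, EMIT:-] out:P6(v=0); in:-
P6: arrives tick 6, valid=False (id=6, id%4=2), emit tick 10, final value 0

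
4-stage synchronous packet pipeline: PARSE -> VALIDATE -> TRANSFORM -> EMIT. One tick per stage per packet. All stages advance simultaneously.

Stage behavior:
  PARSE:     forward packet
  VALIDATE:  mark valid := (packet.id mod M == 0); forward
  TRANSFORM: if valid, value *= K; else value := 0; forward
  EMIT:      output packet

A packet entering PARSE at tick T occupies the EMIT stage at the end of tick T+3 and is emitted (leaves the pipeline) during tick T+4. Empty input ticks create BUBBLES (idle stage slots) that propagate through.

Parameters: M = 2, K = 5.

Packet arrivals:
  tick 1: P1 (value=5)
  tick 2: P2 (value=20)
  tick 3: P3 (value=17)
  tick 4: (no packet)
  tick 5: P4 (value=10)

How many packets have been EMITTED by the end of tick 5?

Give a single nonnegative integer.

Tick 1: [PARSE:P1(v=5,ok=F), VALIDATE:-, TRANSFORM:-, EMIT:-] out:-; in:P1
Tick 2: [PARSE:P2(v=20,ok=F), VALIDATE:P1(v=5,ok=F), TRANSFORM:-, EMIT:-] out:-; in:P2
Tick 3: [PARSE:P3(v=17,ok=F), VALIDATE:P2(v=20,ok=T), TRANSFORM:P1(v=0,ok=F), EMIT:-] out:-; in:P3
Tick 4: [PARSE:-, VALIDATE:P3(v=17,ok=F), TRANSFORM:P2(v=100,ok=T), EMIT:P1(v=0,ok=F)] out:-; in:-
Tick 5: [PARSE:P4(v=10,ok=F), VALIDATE:-, TRANSFORM:P3(v=0,ok=F), EMIT:P2(v=100,ok=T)] out:P1(v=0); in:P4
Emitted by tick 5: ['P1']

Answer: 1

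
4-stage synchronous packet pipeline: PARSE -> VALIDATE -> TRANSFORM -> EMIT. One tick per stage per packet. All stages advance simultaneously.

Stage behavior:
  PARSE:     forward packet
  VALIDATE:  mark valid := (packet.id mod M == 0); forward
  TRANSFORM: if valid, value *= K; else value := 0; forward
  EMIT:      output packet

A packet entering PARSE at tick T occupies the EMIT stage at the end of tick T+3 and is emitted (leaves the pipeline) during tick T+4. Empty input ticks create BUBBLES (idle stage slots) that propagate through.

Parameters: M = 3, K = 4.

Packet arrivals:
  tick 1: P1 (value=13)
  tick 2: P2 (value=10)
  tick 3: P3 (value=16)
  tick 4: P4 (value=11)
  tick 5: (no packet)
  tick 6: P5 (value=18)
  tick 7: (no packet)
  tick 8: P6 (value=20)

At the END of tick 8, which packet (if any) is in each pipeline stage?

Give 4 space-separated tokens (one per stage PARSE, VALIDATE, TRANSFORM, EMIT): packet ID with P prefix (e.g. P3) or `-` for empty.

Answer: P6 - P5 -

Derivation:
Tick 1: [PARSE:P1(v=13,ok=F), VALIDATE:-, TRANSFORM:-, EMIT:-] out:-; in:P1
Tick 2: [PARSE:P2(v=10,ok=F), VALIDATE:P1(v=13,ok=F), TRANSFORM:-, EMIT:-] out:-; in:P2
Tick 3: [PARSE:P3(v=16,ok=F), VALIDATE:P2(v=10,ok=F), TRANSFORM:P1(v=0,ok=F), EMIT:-] out:-; in:P3
Tick 4: [PARSE:P4(v=11,ok=F), VALIDATE:P3(v=16,ok=T), TRANSFORM:P2(v=0,ok=F), EMIT:P1(v=0,ok=F)] out:-; in:P4
Tick 5: [PARSE:-, VALIDATE:P4(v=11,ok=F), TRANSFORM:P3(v=64,ok=T), EMIT:P2(v=0,ok=F)] out:P1(v=0); in:-
Tick 6: [PARSE:P5(v=18,ok=F), VALIDATE:-, TRANSFORM:P4(v=0,ok=F), EMIT:P3(v=64,ok=T)] out:P2(v=0); in:P5
Tick 7: [PARSE:-, VALIDATE:P5(v=18,ok=F), TRANSFORM:-, EMIT:P4(v=0,ok=F)] out:P3(v=64); in:-
Tick 8: [PARSE:P6(v=20,ok=F), VALIDATE:-, TRANSFORM:P5(v=0,ok=F), EMIT:-] out:P4(v=0); in:P6
At end of tick 8: ['P6', '-', 'P5', '-']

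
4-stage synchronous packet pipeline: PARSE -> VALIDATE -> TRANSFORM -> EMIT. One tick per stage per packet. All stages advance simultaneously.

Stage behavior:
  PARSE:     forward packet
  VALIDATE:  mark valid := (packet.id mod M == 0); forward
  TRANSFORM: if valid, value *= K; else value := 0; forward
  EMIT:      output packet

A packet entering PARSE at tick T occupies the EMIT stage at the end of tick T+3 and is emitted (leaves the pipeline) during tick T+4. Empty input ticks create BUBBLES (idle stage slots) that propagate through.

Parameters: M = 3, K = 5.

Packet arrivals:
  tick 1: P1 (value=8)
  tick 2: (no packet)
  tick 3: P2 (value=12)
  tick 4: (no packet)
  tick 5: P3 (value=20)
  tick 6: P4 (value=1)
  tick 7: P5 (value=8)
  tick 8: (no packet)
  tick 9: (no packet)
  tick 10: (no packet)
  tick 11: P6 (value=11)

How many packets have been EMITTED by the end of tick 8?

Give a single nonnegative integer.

Tick 1: [PARSE:P1(v=8,ok=F), VALIDATE:-, TRANSFORM:-, EMIT:-] out:-; in:P1
Tick 2: [PARSE:-, VALIDATE:P1(v=8,ok=F), TRANSFORM:-, EMIT:-] out:-; in:-
Tick 3: [PARSE:P2(v=12,ok=F), VALIDATE:-, TRANSFORM:P1(v=0,ok=F), EMIT:-] out:-; in:P2
Tick 4: [PARSE:-, VALIDATE:P2(v=12,ok=F), TRANSFORM:-, EMIT:P1(v=0,ok=F)] out:-; in:-
Tick 5: [PARSE:P3(v=20,ok=F), VALIDATE:-, TRANSFORM:P2(v=0,ok=F), EMIT:-] out:P1(v=0); in:P3
Tick 6: [PARSE:P4(v=1,ok=F), VALIDATE:P3(v=20,ok=T), TRANSFORM:-, EMIT:P2(v=0,ok=F)] out:-; in:P4
Tick 7: [PARSE:P5(v=8,ok=F), VALIDATE:P4(v=1,ok=F), TRANSFORM:P3(v=100,ok=T), EMIT:-] out:P2(v=0); in:P5
Tick 8: [PARSE:-, VALIDATE:P5(v=8,ok=F), TRANSFORM:P4(v=0,ok=F), EMIT:P3(v=100,ok=T)] out:-; in:-
Emitted by tick 8: ['P1', 'P2']

Answer: 2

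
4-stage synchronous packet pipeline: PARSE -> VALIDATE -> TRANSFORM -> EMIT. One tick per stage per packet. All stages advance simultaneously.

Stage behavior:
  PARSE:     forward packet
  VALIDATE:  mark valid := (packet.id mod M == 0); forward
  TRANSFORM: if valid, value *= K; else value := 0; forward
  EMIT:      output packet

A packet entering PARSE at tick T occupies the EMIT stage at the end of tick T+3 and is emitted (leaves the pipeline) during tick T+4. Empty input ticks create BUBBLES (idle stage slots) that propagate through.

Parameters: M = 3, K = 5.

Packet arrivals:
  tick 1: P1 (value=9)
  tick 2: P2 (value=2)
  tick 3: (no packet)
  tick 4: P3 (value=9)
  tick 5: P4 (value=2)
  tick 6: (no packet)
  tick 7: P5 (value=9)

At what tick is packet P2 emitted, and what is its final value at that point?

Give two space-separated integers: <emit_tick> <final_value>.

Answer: 6 0

Derivation:
Tick 1: [PARSE:P1(v=9,ok=F), VALIDATE:-, TRANSFORM:-, EMIT:-] out:-; in:P1
Tick 2: [PARSE:P2(v=2,ok=F), VALIDATE:P1(v=9,ok=F), TRANSFORM:-, EMIT:-] out:-; in:P2
Tick 3: [PARSE:-, VALIDATE:P2(v=2,ok=F), TRANSFORM:P1(v=0,ok=F), EMIT:-] out:-; in:-
Tick 4: [PARSE:P3(v=9,ok=F), VALIDATE:-, TRANSFORM:P2(v=0,ok=F), EMIT:P1(v=0,ok=F)] out:-; in:P3
Tick 5: [PARSE:P4(v=2,ok=F), VALIDATE:P3(v=9,ok=T), TRANSFORM:-, EMIT:P2(v=0,ok=F)] out:P1(v=0); in:P4
Tick 6: [PARSE:-, VALIDATE:P4(v=2,ok=F), TRANSFORM:P3(v=45,ok=T), EMIT:-] out:P2(v=0); in:-
Tick 7: [PARSE:P5(v=9,ok=F), VALIDATE:-, TRANSFORM:P4(v=0,ok=F), EMIT:P3(v=45,ok=T)] out:-; in:P5
Tick 8: [PARSE:-, VALIDATE:P5(v=9,ok=F), TRANSFORM:-, EMIT:P4(v=0,ok=F)] out:P3(v=45); in:-
Tick 9: [PARSE:-, VALIDATE:-, TRANSFORM:P5(v=0,ok=F), EMIT:-] out:P4(v=0); in:-
Tick 10: [PARSE:-, VALIDATE:-, TRANSFORM:-, EMIT:P5(v=0,ok=F)] out:-; in:-
Tick 11: [PARSE:-, VALIDATE:-, TRANSFORM:-, EMIT:-] out:P5(v=0); in:-
P2: arrives tick 2, valid=False (id=2, id%3=2), emit tick 6, final value 0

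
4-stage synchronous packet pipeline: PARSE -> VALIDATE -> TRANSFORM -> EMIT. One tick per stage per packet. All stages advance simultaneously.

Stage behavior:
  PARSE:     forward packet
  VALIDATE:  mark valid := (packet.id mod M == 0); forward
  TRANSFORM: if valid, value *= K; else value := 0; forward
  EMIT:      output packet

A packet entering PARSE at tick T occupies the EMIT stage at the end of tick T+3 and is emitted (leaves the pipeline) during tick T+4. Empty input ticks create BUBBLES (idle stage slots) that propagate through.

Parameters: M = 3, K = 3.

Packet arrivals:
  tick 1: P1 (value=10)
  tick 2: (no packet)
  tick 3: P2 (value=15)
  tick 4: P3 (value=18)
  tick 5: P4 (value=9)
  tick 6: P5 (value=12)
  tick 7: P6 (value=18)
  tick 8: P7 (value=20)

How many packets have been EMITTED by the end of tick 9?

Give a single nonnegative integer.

Tick 1: [PARSE:P1(v=10,ok=F), VALIDATE:-, TRANSFORM:-, EMIT:-] out:-; in:P1
Tick 2: [PARSE:-, VALIDATE:P1(v=10,ok=F), TRANSFORM:-, EMIT:-] out:-; in:-
Tick 3: [PARSE:P2(v=15,ok=F), VALIDATE:-, TRANSFORM:P1(v=0,ok=F), EMIT:-] out:-; in:P2
Tick 4: [PARSE:P3(v=18,ok=F), VALIDATE:P2(v=15,ok=F), TRANSFORM:-, EMIT:P1(v=0,ok=F)] out:-; in:P3
Tick 5: [PARSE:P4(v=9,ok=F), VALIDATE:P3(v=18,ok=T), TRANSFORM:P2(v=0,ok=F), EMIT:-] out:P1(v=0); in:P4
Tick 6: [PARSE:P5(v=12,ok=F), VALIDATE:P4(v=9,ok=F), TRANSFORM:P3(v=54,ok=T), EMIT:P2(v=0,ok=F)] out:-; in:P5
Tick 7: [PARSE:P6(v=18,ok=F), VALIDATE:P5(v=12,ok=F), TRANSFORM:P4(v=0,ok=F), EMIT:P3(v=54,ok=T)] out:P2(v=0); in:P6
Tick 8: [PARSE:P7(v=20,ok=F), VALIDATE:P6(v=18,ok=T), TRANSFORM:P5(v=0,ok=F), EMIT:P4(v=0,ok=F)] out:P3(v=54); in:P7
Tick 9: [PARSE:-, VALIDATE:P7(v=20,ok=F), TRANSFORM:P6(v=54,ok=T), EMIT:P5(v=0,ok=F)] out:P4(v=0); in:-
Emitted by tick 9: ['P1', 'P2', 'P3', 'P4']

Answer: 4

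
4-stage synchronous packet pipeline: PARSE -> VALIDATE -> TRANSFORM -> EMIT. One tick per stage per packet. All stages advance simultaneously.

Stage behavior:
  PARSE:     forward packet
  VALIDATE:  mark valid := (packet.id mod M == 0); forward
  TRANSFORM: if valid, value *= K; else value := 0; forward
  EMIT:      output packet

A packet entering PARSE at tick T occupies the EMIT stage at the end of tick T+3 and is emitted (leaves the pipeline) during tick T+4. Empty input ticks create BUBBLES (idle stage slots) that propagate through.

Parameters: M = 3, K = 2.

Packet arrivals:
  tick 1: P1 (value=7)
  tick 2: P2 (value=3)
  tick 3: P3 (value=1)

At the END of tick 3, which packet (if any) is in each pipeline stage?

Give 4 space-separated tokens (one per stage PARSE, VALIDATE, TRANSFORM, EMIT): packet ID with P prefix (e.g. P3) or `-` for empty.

Answer: P3 P2 P1 -

Derivation:
Tick 1: [PARSE:P1(v=7,ok=F), VALIDATE:-, TRANSFORM:-, EMIT:-] out:-; in:P1
Tick 2: [PARSE:P2(v=3,ok=F), VALIDATE:P1(v=7,ok=F), TRANSFORM:-, EMIT:-] out:-; in:P2
Tick 3: [PARSE:P3(v=1,ok=F), VALIDATE:P2(v=3,ok=F), TRANSFORM:P1(v=0,ok=F), EMIT:-] out:-; in:P3
At end of tick 3: ['P3', 'P2', 'P1', '-']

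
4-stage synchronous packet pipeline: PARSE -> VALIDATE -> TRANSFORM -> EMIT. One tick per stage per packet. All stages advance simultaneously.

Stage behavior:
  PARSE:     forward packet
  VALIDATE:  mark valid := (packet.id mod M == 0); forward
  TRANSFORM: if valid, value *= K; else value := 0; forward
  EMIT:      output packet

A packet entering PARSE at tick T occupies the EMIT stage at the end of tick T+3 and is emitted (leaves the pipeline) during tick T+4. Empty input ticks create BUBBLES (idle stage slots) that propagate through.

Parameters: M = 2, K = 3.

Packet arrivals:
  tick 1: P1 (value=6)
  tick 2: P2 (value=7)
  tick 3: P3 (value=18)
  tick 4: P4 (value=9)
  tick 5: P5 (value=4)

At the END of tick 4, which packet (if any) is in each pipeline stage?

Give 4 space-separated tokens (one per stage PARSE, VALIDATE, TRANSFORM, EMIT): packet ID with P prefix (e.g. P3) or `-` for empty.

Answer: P4 P3 P2 P1

Derivation:
Tick 1: [PARSE:P1(v=6,ok=F), VALIDATE:-, TRANSFORM:-, EMIT:-] out:-; in:P1
Tick 2: [PARSE:P2(v=7,ok=F), VALIDATE:P1(v=6,ok=F), TRANSFORM:-, EMIT:-] out:-; in:P2
Tick 3: [PARSE:P3(v=18,ok=F), VALIDATE:P2(v=7,ok=T), TRANSFORM:P1(v=0,ok=F), EMIT:-] out:-; in:P3
Tick 4: [PARSE:P4(v=9,ok=F), VALIDATE:P3(v=18,ok=F), TRANSFORM:P2(v=21,ok=T), EMIT:P1(v=0,ok=F)] out:-; in:P4
At end of tick 4: ['P4', 'P3', 'P2', 'P1']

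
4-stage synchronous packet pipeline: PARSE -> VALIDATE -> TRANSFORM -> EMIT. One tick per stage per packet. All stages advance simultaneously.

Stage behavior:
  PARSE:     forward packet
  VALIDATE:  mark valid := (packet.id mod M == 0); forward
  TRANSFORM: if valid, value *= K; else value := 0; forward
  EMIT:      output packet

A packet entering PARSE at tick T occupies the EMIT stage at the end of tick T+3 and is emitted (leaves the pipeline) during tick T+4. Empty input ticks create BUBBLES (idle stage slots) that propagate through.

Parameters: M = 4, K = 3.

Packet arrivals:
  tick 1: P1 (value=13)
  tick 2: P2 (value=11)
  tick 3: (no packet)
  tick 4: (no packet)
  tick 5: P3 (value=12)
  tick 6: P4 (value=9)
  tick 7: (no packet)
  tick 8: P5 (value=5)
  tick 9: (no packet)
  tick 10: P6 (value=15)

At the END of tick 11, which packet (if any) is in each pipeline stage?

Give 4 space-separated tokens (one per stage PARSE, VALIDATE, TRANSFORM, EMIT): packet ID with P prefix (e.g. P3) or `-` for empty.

Answer: - P6 - P5

Derivation:
Tick 1: [PARSE:P1(v=13,ok=F), VALIDATE:-, TRANSFORM:-, EMIT:-] out:-; in:P1
Tick 2: [PARSE:P2(v=11,ok=F), VALIDATE:P1(v=13,ok=F), TRANSFORM:-, EMIT:-] out:-; in:P2
Tick 3: [PARSE:-, VALIDATE:P2(v=11,ok=F), TRANSFORM:P1(v=0,ok=F), EMIT:-] out:-; in:-
Tick 4: [PARSE:-, VALIDATE:-, TRANSFORM:P2(v=0,ok=F), EMIT:P1(v=0,ok=F)] out:-; in:-
Tick 5: [PARSE:P3(v=12,ok=F), VALIDATE:-, TRANSFORM:-, EMIT:P2(v=0,ok=F)] out:P1(v=0); in:P3
Tick 6: [PARSE:P4(v=9,ok=F), VALIDATE:P3(v=12,ok=F), TRANSFORM:-, EMIT:-] out:P2(v=0); in:P4
Tick 7: [PARSE:-, VALIDATE:P4(v=9,ok=T), TRANSFORM:P3(v=0,ok=F), EMIT:-] out:-; in:-
Tick 8: [PARSE:P5(v=5,ok=F), VALIDATE:-, TRANSFORM:P4(v=27,ok=T), EMIT:P3(v=0,ok=F)] out:-; in:P5
Tick 9: [PARSE:-, VALIDATE:P5(v=5,ok=F), TRANSFORM:-, EMIT:P4(v=27,ok=T)] out:P3(v=0); in:-
Tick 10: [PARSE:P6(v=15,ok=F), VALIDATE:-, TRANSFORM:P5(v=0,ok=F), EMIT:-] out:P4(v=27); in:P6
Tick 11: [PARSE:-, VALIDATE:P6(v=15,ok=F), TRANSFORM:-, EMIT:P5(v=0,ok=F)] out:-; in:-
At end of tick 11: ['-', 'P6', '-', 'P5']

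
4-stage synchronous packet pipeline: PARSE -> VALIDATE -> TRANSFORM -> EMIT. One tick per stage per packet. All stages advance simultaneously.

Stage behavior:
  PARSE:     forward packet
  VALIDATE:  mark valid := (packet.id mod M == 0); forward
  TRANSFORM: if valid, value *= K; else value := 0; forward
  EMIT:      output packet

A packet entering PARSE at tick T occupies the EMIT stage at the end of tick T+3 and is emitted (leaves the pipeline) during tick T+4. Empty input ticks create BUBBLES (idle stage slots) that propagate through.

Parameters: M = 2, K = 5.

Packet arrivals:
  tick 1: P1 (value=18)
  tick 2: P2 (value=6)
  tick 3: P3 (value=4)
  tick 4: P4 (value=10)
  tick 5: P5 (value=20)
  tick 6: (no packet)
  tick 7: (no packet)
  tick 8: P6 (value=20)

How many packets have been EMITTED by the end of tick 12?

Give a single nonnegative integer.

Tick 1: [PARSE:P1(v=18,ok=F), VALIDATE:-, TRANSFORM:-, EMIT:-] out:-; in:P1
Tick 2: [PARSE:P2(v=6,ok=F), VALIDATE:P1(v=18,ok=F), TRANSFORM:-, EMIT:-] out:-; in:P2
Tick 3: [PARSE:P3(v=4,ok=F), VALIDATE:P2(v=6,ok=T), TRANSFORM:P1(v=0,ok=F), EMIT:-] out:-; in:P3
Tick 4: [PARSE:P4(v=10,ok=F), VALIDATE:P3(v=4,ok=F), TRANSFORM:P2(v=30,ok=T), EMIT:P1(v=0,ok=F)] out:-; in:P4
Tick 5: [PARSE:P5(v=20,ok=F), VALIDATE:P4(v=10,ok=T), TRANSFORM:P3(v=0,ok=F), EMIT:P2(v=30,ok=T)] out:P1(v=0); in:P5
Tick 6: [PARSE:-, VALIDATE:P5(v=20,ok=F), TRANSFORM:P4(v=50,ok=T), EMIT:P3(v=0,ok=F)] out:P2(v=30); in:-
Tick 7: [PARSE:-, VALIDATE:-, TRANSFORM:P5(v=0,ok=F), EMIT:P4(v=50,ok=T)] out:P3(v=0); in:-
Tick 8: [PARSE:P6(v=20,ok=F), VALIDATE:-, TRANSFORM:-, EMIT:P5(v=0,ok=F)] out:P4(v=50); in:P6
Tick 9: [PARSE:-, VALIDATE:P6(v=20,ok=T), TRANSFORM:-, EMIT:-] out:P5(v=0); in:-
Tick 10: [PARSE:-, VALIDATE:-, TRANSFORM:P6(v=100,ok=T), EMIT:-] out:-; in:-
Tick 11: [PARSE:-, VALIDATE:-, TRANSFORM:-, EMIT:P6(v=100,ok=T)] out:-; in:-
Tick 12: [PARSE:-, VALIDATE:-, TRANSFORM:-, EMIT:-] out:P6(v=100); in:-
Emitted by tick 12: ['P1', 'P2', 'P3', 'P4', 'P5', 'P6']

Answer: 6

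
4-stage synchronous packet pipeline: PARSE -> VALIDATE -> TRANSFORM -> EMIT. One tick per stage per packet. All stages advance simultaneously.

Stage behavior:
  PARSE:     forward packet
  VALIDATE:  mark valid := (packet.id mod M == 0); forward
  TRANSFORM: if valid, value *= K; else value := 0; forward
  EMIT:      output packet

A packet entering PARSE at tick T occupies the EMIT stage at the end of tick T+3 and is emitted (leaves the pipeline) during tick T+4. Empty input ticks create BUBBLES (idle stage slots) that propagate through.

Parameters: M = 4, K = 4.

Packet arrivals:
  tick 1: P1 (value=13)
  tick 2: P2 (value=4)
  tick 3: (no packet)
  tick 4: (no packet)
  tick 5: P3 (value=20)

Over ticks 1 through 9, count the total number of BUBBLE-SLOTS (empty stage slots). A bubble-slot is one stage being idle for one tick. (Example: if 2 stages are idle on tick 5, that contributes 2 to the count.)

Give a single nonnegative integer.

Answer: 24

Derivation:
Tick 1: [PARSE:P1(v=13,ok=F), VALIDATE:-, TRANSFORM:-, EMIT:-] out:-; bubbles=3
Tick 2: [PARSE:P2(v=4,ok=F), VALIDATE:P1(v=13,ok=F), TRANSFORM:-, EMIT:-] out:-; bubbles=2
Tick 3: [PARSE:-, VALIDATE:P2(v=4,ok=F), TRANSFORM:P1(v=0,ok=F), EMIT:-] out:-; bubbles=2
Tick 4: [PARSE:-, VALIDATE:-, TRANSFORM:P2(v=0,ok=F), EMIT:P1(v=0,ok=F)] out:-; bubbles=2
Tick 5: [PARSE:P3(v=20,ok=F), VALIDATE:-, TRANSFORM:-, EMIT:P2(v=0,ok=F)] out:P1(v=0); bubbles=2
Tick 6: [PARSE:-, VALIDATE:P3(v=20,ok=F), TRANSFORM:-, EMIT:-] out:P2(v=0); bubbles=3
Tick 7: [PARSE:-, VALIDATE:-, TRANSFORM:P3(v=0,ok=F), EMIT:-] out:-; bubbles=3
Tick 8: [PARSE:-, VALIDATE:-, TRANSFORM:-, EMIT:P3(v=0,ok=F)] out:-; bubbles=3
Tick 9: [PARSE:-, VALIDATE:-, TRANSFORM:-, EMIT:-] out:P3(v=0); bubbles=4
Total bubble-slots: 24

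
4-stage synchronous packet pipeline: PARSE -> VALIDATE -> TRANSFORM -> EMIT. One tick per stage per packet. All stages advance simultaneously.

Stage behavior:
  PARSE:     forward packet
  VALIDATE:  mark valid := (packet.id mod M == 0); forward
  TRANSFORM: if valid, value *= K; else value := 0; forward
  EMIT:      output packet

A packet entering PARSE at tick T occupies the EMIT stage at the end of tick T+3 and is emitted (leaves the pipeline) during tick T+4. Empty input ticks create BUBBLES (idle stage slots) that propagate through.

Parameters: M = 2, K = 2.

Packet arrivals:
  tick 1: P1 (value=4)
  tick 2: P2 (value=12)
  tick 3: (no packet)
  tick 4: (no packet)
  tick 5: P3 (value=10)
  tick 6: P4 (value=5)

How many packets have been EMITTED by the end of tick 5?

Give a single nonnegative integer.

Tick 1: [PARSE:P1(v=4,ok=F), VALIDATE:-, TRANSFORM:-, EMIT:-] out:-; in:P1
Tick 2: [PARSE:P2(v=12,ok=F), VALIDATE:P1(v=4,ok=F), TRANSFORM:-, EMIT:-] out:-; in:P2
Tick 3: [PARSE:-, VALIDATE:P2(v=12,ok=T), TRANSFORM:P1(v=0,ok=F), EMIT:-] out:-; in:-
Tick 4: [PARSE:-, VALIDATE:-, TRANSFORM:P2(v=24,ok=T), EMIT:P1(v=0,ok=F)] out:-; in:-
Tick 5: [PARSE:P3(v=10,ok=F), VALIDATE:-, TRANSFORM:-, EMIT:P2(v=24,ok=T)] out:P1(v=0); in:P3
Emitted by tick 5: ['P1']

Answer: 1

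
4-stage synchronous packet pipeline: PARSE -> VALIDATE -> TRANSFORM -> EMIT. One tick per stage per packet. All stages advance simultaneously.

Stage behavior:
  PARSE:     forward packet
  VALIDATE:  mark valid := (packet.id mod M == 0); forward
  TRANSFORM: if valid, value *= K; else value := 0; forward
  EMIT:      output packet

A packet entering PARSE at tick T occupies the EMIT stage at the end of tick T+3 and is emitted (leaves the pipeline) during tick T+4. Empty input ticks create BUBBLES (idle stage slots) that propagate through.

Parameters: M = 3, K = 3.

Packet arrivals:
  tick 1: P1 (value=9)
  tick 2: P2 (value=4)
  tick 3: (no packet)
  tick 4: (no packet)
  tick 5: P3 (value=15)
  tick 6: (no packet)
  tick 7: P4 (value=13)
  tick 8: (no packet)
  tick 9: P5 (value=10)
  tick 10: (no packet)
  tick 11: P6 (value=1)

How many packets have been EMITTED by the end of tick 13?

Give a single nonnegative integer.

Tick 1: [PARSE:P1(v=9,ok=F), VALIDATE:-, TRANSFORM:-, EMIT:-] out:-; in:P1
Tick 2: [PARSE:P2(v=4,ok=F), VALIDATE:P1(v=9,ok=F), TRANSFORM:-, EMIT:-] out:-; in:P2
Tick 3: [PARSE:-, VALIDATE:P2(v=4,ok=F), TRANSFORM:P1(v=0,ok=F), EMIT:-] out:-; in:-
Tick 4: [PARSE:-, VALIDATE:-, TRANSFORM:P2(v=0,ok=F), EMIT:P1(v=0,ok=F)] out:-; in:-
Tick 5: [PARSE:P3(v=15,ok=F), VALIDATE:-, TRANSFORM:-, EMIT:P2(v=0,ok=F)] out:P1(v=0); in:P3
Tick 6: [PARSE:-, VALIDATE:P3(v=15,ok=T), TRANSFORM:-, EMIT:-] out:P2(v=0); in:-
Tick 7: [PARSE:P4(v=13,ok=F), VALIDATE:-, TRANSFORM:P3(v=45,ok=T), EMIT:-] out:-; in:P4
Tick 8: [PARSE:-, VALIDATE:P4(v=13,ok=F), TRANSFORM:-, EMIT:P3(v=45,ok=T)] out:-; in:-
Tick 9: [PARSE:P5(v=10,ok=F), VALIDATE:-, TRANSFORM:P4(v=0,ok=F), EMIT:-] out:P3(v=45); in:P5
Tick 10: [PARSE:-, VALIDATE:P5(v=10,ok=F), TRANSFORM:-, EMIT:P4(v=0,ok=F)] out:-; in:-
Tick 11: [PARSE:P6(v=1,ok=F), VALIDATE:-, TRANSFORM:P5(v=0,ok=F), EMIT:-] out:P4(v=0); in:P6
Tick 12: [PARSE:-, VALIDATE:P6(v=1,ok=T), TRANSFORM:-, EMIT:P5(v=0,ok=F)] out:-; in:-
Tick 13: [PARSE:-, VALIDATE:-, TRANSFORM:P6(v=3,ok=T), EMIT:-] out:P5(v=0); in:-
Emitted by tick 13: ['P1', 'P2', 'P3', 'P4', 'P5']

Answer: 5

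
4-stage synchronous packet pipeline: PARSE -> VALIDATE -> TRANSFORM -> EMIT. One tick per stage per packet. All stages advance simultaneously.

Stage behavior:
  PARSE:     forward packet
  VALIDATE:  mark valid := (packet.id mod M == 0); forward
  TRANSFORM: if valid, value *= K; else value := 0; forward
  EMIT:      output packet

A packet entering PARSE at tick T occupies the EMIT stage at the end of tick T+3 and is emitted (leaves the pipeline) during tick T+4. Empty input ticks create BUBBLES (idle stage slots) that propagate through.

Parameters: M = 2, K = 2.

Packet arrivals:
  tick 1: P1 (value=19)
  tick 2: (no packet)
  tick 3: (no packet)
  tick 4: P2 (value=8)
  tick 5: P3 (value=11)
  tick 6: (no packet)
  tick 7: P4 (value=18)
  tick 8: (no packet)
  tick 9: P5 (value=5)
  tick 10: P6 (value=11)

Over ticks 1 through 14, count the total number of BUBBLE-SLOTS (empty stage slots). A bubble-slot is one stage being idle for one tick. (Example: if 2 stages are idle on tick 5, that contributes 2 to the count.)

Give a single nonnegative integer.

Tick 1: [PARSE:P1(v=19,ok=F), VALIDATE:-, TRANSFORM:-, EMIT:-] out:-; bubbles=3
Tick 2: [PARSE:-, VALIDATE:P1(v=19,ok=F), TRANSFORM:-, EMIT:-] out:-; bubbles=3
Tick 3: [PARSE:-, VALIDATE:-, TRANSFORM:P1(v=0,ok=F), EMIT:-] out:-; bubbles=3
Tick 4: [PARSE:P2(v=8,ok=F), VALIDATE:-, TRANSFORM:-, EMIT:P1(v=0,ok=F)] out:-; bubbles=2
Tick 5: [PARSE:P3(v=11,ok=F), VALIDATE:P2(v=8,ok=T), TRANSFORM:-, EMIT:-] out:P1(v=0); bubbles=2
Tick 6: [PARSE:-, VALIDATE:P3(v=11,ok=F), TRANSFORM:P2(v=16,ok=T), EMIT:-] out:-; bubbles=2
Tick 7: [PARSE:P4(v=18,ok=F), VALIDATE:-, TRANSFORM:P3(v=0,ok=F), EMIT:P2(v=16,ok=T)] out:-; bubbles=1
Tick 8: [PARSE:-, VALIDATE:P4(v=18,ok=T), TRANSFORM:-, EMIT:P3(v=0,ok=F)] out:P2(v=16); bubbles=2
Tick 9: [PARSE:P5(v=5,ok=F), VALIDATE:-, TRANSFORM:P4(v=36,ok=T), EMIT:-] out:P3(v=0); bubbles=2
Tick 10: [PARSE:P6(v=11,ok=F), VALIDATE:P5(v=5,ok=F), TRANSFORM:-, EMIT:P4(v=36,ok=T)] out:-; bubbles=1
Tick 11: [PARSE:-, VALIDATE:P6(v=11,ok=T), TRANSFORM:P5(v=0,ok=F), EMIT:-] out:P4(v=36); bubbles=2
Tick 12: [PARSE:-, VALIDATE:-, TRANSFORM:P6(v=22,ok=T), EMIT:P5(v=0,ok=F)] out:-; bubbles=2
Tick 13: [PARSE:-, VALIDATE:-, TRANSFORM:-, EMIT:P6(v=22,ok=T)] out:P5(v=0); bubbles=3
Tick 14: [PARSE:-, VALIDATE:-, TRANSFORM:-, EMIT:-] out:P6(v=22); bubbles=4
Total bubble-slots: 32

Answer: 32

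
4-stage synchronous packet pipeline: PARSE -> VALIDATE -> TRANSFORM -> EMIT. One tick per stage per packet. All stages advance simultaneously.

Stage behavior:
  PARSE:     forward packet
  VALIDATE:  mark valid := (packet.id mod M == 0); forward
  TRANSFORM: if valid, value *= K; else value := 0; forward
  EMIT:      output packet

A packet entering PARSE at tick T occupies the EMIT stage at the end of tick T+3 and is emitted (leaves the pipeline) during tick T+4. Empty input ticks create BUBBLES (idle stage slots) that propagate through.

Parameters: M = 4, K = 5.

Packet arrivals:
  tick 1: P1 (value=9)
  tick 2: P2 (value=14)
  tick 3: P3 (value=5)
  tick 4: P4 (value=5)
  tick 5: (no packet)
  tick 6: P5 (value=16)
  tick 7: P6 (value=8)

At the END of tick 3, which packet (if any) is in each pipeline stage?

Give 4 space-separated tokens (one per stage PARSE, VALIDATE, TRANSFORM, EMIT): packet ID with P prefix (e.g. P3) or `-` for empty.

Answer: P3 P2 P1 -

Derivation:
Tick 1: [PARSE:P1(v=9,ok=F), VALIDATE:-, TRANSFORM:-, EMIT:-] out:-; in:P1
Tick 2: [PARSE:P2(v=14,ok=F), VALIDATE:P1(v=9,ok=F), TRANSFORM:-, EMIT:-] out:-; in:P2
Tick 3: [PARSE:P3(v=5,ok=F), VALIDATE:P2(v=14,ok=F), TRANSFORM:P1(v=0,ok=F), EMIT:-] out:-; in:P3
At end of tick 3: ['P3', 'P2', 'P1', '-']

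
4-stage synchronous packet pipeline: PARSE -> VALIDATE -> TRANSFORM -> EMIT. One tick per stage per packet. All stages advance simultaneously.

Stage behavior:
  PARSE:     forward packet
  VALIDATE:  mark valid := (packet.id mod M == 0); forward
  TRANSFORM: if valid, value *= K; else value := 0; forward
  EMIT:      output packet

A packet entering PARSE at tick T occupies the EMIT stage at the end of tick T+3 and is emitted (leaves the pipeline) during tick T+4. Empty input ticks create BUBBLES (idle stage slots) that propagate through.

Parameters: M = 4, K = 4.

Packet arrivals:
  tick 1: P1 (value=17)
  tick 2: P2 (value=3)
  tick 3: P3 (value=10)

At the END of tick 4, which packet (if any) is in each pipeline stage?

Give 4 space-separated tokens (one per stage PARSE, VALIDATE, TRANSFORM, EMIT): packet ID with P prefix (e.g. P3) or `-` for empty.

Answer: - P3 P2 P1

Derivation:
Tick 1: [PARSE:P1(v=17,ok=F), VALIDATE:-, TRANSFORM:-, EMIT:-] out:-; in:P1
Tick 2: [PARSE:P2(v=3,ok=F), VALIDATE:P1(v=17,ok=F), TRANSFORM:-, EMIT:-] out:-; in:P2
Tick 3: [PARSE:P3(v=10,ok=F), VALIDATE:P2(v=3,ok=F), TRANSFORM:P1(v=0,ok=F), EMIT:-] out:-; in:P3
Tick 4: [PARSE:-, VALIDATE:P3(v=10,ok=F), TRANSFORM:P2(v=0,ok=F), EMIT:P1(v=0,ok=F)] out:-; in:-
At end of tick 4: ['-', 'P3', 'P2', 'P1']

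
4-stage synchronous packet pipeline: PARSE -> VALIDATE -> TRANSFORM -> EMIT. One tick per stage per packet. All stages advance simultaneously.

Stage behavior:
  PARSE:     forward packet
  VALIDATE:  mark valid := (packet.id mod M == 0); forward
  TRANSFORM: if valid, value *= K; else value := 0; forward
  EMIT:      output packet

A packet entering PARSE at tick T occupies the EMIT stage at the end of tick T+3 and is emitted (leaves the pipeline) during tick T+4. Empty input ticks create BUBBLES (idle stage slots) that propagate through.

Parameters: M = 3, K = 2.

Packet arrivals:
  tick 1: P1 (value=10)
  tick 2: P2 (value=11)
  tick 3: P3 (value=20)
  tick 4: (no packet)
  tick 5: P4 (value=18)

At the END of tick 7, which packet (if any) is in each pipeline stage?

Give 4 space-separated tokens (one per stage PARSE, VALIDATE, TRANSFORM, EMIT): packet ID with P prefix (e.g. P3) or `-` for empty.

Answer: - - P4 -

Derivation:
Tick 1: [PARSE:P1(v=10,ok=F), VALIDATE:-, TRANSFORM:-, EMIT:-] out:-; in:P1
Tick 2: [PARSE:P2(v=11,ok=F), VALIDATE:P1(v=10,ok=F), TRANSFORM:-, EMIT:-] out:-; in:P2
Tick 3: [PARSE:P3(v=20,ok=F), VALIDATE:P2(v=11,ok=F), TRANSFORM:P1(v=0,ok=F), EMIT:-] out:-; in:P3
Tick 4: [PARSE:-, VALIDATE:P3(v=20,ok=T), TRANSFORM:P2(v=0,ok=F), EMIT:P1(v=0,ok=F)] out:-; in:-
Tick 5: [PARSE:P4(v=18,ok=F), VALIDATE:-, TRANSFORM:P3(v=40,ok=T), EMIT:P2(v=0,ok=F)] out:P1(v=0); in:P4
Tick 6: [PARSE:-, VALIDATE:P4(v=18,ok=F), TRANSFORM:-, EMIT:P3(v=40,ok=T)] out:P2(v=0); in:-
Tick 7: [PARSE:-, VALIDATE:-, TRANSFORM:P4(v=0,ok=F), EMIT:-] out:P3(v=40); in:-
At end of tick 7: ['-', '-', 'P4', '-']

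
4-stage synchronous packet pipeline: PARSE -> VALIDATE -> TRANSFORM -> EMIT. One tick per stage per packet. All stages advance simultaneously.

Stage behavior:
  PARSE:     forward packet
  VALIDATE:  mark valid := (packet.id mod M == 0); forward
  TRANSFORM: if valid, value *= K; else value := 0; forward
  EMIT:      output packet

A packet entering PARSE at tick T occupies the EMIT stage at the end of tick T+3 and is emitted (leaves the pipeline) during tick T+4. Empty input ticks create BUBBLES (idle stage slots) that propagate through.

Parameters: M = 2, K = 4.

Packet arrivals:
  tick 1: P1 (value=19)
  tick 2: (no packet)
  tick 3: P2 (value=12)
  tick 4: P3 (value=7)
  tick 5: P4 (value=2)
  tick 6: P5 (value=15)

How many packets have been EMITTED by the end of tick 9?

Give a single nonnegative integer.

Answer: 4

Derivation:
Tick 1: [PARSE:P1(v=19,ok=F), VALIDATE:-, TRANSFORM:-, EMIT:-] out:-; in:P1
Tick 2: [PARSE:-, VALIDATE:P1(v=19,ok=F), TRANSFORM:-, EMIT:-] out:-; in:-
Tick 3: [PARSE:P2(v=12,ok=F), VALIDATE:-, TRANSFORM:P1(v=0,ok=F), EMIT:-] out:-; in:P2
Tick 4: [PARSE:P3(v=7,ok=F), VALIDATE:P2(v=12,ok=T), TRANSFORM:-, EMIT:P1(v=0,ok=F)] out:-; in:P3
Tick 5: [PARSE:P4(v=2,ok=F), VALIDATE:P3(v=7,ok=F), TRANSFORM:P2(v=48,ok=T), EMIT:-] out:P1(v=0); in:P4
Tick 6: [PARSE:P5(v=15,ok=F), VALIDATE:P4(v=2,ok=T), TRANSFORM:P3(v=0,ok=F), EMIT:P2(v=48,ok=T)] out:-; in:P5
Tick 7: [PARSE:-, VALIDATE:P5(v=15,ok=F), TRANSFORM:P4(v=8,ok=T), EMIT:P3(v=0,ok=F)] out:P2(v=48); in:-
Tick 8: [PARSE:-, VALIDATE:-, TRANSFORM:P5(v=0,ok=F), EMIT:P4(v=8,ok=T)] out:P3(v=0); in:-
Tick 9: [PARSE:-, VALIDATE:-, TRANSFORM:-, EMIT:P5(v=0,ok=F)] out:P4(v=8); in:-
Emitted by tick 9: ['P1', 'P2', 'P3', 'P4']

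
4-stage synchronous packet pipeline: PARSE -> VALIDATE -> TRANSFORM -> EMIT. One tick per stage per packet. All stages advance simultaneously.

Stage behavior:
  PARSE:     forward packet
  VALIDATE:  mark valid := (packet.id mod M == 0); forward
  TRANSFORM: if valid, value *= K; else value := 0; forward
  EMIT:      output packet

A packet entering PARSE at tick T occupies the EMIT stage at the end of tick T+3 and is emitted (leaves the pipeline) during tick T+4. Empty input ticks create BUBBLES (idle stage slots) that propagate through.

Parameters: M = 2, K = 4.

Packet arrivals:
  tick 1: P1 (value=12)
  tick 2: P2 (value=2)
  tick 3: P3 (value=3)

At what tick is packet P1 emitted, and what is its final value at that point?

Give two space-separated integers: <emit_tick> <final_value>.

Answer: 5 0

Derivation:
Tick 1: [PARSE:P1(v=12,ok=F), VALIDATE:-, TRANSFORM:-, EMIT:-] out:-; in:P1
Tick 2: [PARSE:P2(v=2,ok=F), VALIDATE:P1(v=12,ok=F), TRANSFORM:-, EMIT:-] out:-; in:P2
Tick 3: [PARSE:P3(v=3,ok=F), VALIDATE:P2(v=2,ok=T), TRANSFORM:P1(v=0,ok=F), EMIT:-] out:-; in:P3
Tick 4: [PARSE:-, VALIDATE:P3(v=3,ok=F), TRANSFORM:P2(v=8,ok=T), EMIT:P1(v=0,ok=F)] out:-; in:-
Tick 5: [PARSE:-, VALIDATE:-, TRANSFORM:P3(v=0,ok=F), EMIT:P2(v=8,ok=T)] out:P1(v=0); in:-
Tick 6: [PARSE:-, VALIDATE:-, TRANSFORM:-, EMIT:P3(v=0,ok=F)] out:P2(v=8); in:-
Tick 7: [PARSE:-, VALIDATE:-, TRANSFORM:-, EMIT:-] out:P3(v=0); in:-
P1: arrives tick 1, valid=False (id=1, id%2=1), emit tick 5, final value 0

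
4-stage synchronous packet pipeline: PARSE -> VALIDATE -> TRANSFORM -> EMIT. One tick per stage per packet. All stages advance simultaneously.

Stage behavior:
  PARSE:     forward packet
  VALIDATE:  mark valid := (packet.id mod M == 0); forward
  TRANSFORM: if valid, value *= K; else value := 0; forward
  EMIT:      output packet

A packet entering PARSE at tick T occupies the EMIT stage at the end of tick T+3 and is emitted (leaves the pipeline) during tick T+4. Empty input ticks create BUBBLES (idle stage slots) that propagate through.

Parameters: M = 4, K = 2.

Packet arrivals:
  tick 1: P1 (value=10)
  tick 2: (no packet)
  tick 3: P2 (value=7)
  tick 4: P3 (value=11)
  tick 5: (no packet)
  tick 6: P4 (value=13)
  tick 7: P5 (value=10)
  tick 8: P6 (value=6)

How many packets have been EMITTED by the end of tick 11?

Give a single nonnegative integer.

Answer: 5

Derivation:
Tick 1: [PARSE:P1(v=10,ok=F), VALIDATE:-, TRANSFORM:-, EMIT:-] out:-; in:P1
Tick 2: [PARSE:-, VALIDATE:P1(v=10,ok=F), TRANSFORM:-, EMIT:-] out:-; in:-
Tick 3: [PARSE:P2(v=7,ok=F), VALIDATE:-, TRANSFORM:P1(v=0,ok=F), EMIT:-] out:-; in:P2
Tick 4: [PARSE:P3(v=11,ok=F), VALIDATE:P2(v=7,ok=F), TRANSFORM:-, EMIT:P1(v=0,ok=F)] out:-; in:P3
Tick 5: [PARSE:-, VALIDATE:P3(v=11,ok=F), TRANSFORM:P2(v=0,ok=F), EMIT:-] out:P1(v=0); in:-
Tick 6: [PARSE:P4(v=13,ok=F), VALIDATE:-, TRANSFORM:P3(v=0,ok=F), EMIT:P2(v=0,ok=F)] out:-; in:P4
Tick 7: [PARSE:P5(v=10,ok=F), VALIDATE:P4(v=13,ok=T), TRANSFORM:-, EMIT:P3(v=0,ok=F)] out:P2(v=0); in:P5
Tick 8: [PARSE:P6(v=6,ok=F), VALIDATE:P5(v=10,ok=F), TRANSFORM:P4(v=26,ok=T), EMIT:-] out:P3(v=0); in:P6
Tick 9: [PARSE:-, VALIDATE:P6(v=6,ok=F), TRANSFORM:P5(v=0,ok=F), EMIT:P4(v=26,ok=T)] out:-; in:-
Tick 10: [PARSE:-, VALIDATE:-, TRANSFORM:P6(v=0,ok=F), EMIT:P5(v=0,ok=F)] out:P4(v=26); in:-
Tick 11: [PARSE:-, VALIDATE:-, TRANSFORM:-, EMIT:P6(v=0,ok=F)] out:P5(v=0); in:-
Emitted by tick 11: ['P1', 'P2', 'P3', 'P4', 'P5']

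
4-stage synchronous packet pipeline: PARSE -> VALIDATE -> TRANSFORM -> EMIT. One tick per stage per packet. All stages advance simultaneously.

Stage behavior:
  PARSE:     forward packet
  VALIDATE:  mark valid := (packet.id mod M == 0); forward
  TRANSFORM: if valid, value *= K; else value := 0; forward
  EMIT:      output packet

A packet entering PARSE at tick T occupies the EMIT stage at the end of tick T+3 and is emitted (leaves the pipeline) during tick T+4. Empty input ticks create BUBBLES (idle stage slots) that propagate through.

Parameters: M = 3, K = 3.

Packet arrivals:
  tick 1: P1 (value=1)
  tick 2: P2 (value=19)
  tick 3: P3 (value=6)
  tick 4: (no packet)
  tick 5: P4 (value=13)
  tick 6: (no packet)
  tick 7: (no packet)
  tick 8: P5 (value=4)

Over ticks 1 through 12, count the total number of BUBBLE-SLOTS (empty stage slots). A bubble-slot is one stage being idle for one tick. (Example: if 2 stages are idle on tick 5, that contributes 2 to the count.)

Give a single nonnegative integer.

Tick 1: [PARSE:P1(v=1,ok=F), VALIDATE:-, TRANSFORM:-, EMIT:-] out:-; bubbles=3
Tick 2: [PARSE:P2(v=19,ok=F), VALIDATE:P1(v=1,ok=F), TRANSFORM:-, EMIT:-] out:-; bubbles=2
Tick 3: [PARSE:P3(v=6,ok=F), VALIDATE:P2(v=19,ok=F), TRANSFORM:P1(v=0,ok=F), EMIT:-] out:-; bubbles=1
Tick 4: [PARSE:-, VALIDATE:P3(v=6,ok=T), TRANSFORM:P2(v=0,ok=F), EMIT:P1(v=0,ok=F)] out:-; bubbles=1
Tick 5: [PARSE:P4(v=13,ok=F), VALIDATE:-, TRANSFORM:P3(v=18,ok=T), EMIT:P2(v=0,ok=F)] out:P1(v=0); bubbles=1
Tick 6: [PARSE:-, VALIDATE:P4(v=13,ok=F), TRANSFORM:-, EMIT:P3(v=18,ok=T)] out:P2(v=0); bubbles=2
Tick 7: [PARSE:-, VALIDATE:-, TRANSFORM:P4(v=0,ok=F), EMIT:-] out:P3(v=18); bubbles=3
Tick 8: [PARSE:P5(v=4,ok=F), VALIDATE:-, TRANSFORM:-, EMIT:P4(v=0,ok=F)] out:-; bubbles=2
Tick 9: [PARSE:-, VALIDATE:P5(v=4,ok=F), TRANSFORM:-, EMIT:-] out:P4(v=0); bubbles=3
Tick 10: [PARSE:-, VALIDATE:-, TRANSFORM:P5(v=0,ok=F), EMIT:-] out:-; bubbles=3
Tick 11: [PARSE:-, VALIDATE:-, TRANSFORM:-, EMIT:P5(v=0,ok=F)] out:-; bubbles=3
Tick 12: [PARSE:-, VALIDATE:-, TRANSFORM:-, EMIT:-] out:P5(v=0); bubbles=4
Total bubble-slots: 28

Answer: 28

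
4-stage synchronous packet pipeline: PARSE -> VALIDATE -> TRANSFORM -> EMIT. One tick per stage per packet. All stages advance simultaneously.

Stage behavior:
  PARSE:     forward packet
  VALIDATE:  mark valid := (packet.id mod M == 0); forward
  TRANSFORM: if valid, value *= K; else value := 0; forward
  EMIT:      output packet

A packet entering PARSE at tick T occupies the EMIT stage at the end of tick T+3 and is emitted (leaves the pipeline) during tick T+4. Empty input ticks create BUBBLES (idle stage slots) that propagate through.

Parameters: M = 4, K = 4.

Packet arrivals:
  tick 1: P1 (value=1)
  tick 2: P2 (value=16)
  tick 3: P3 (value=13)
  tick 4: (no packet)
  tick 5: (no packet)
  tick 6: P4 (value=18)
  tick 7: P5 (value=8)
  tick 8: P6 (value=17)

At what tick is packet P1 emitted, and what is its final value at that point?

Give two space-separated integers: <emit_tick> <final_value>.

Answer: 5 0

Derivation:
Tick 1: [PARSE:P1(v=1,ok=F), VALIDATE:-, TRANSFORM:-, EMIT:-] out:-; in:P1
Tick 2: [PARSE:P2(v=16,ok=F), VALIDATE:P1(v=1,ok=F), TRANSFORM:-, EMIT:-] out:-; in:P2
Tick 3: [PARSE:P3(v=13,ok=F), VALIDATE:P2(v=16,ok=F), TRANSFORM:P1(v=0,ok=F), EMIT:-] out:-; in:P3
Tick 4: [PARSE:-, VALIDATE:P3(v=13,ok=F), TRANSFORM:P2(v=0,ok=F), EMIT:P1(v=0,ok=F)] out:-; in:-
Tick 5: [PARSE:-, VALIDATE:-, TRANSFORM:P3(v=0,ok=F), EMIT:P2(v=0,ok=F)] out:P1(v=0); in:-
Tick 6: [PARSE:P4(v=18,ok=F), VALIDATE:-, TRANSFORM:-, EMIT:P3(v=0,ok=F)] out:P2(v=0); in:P4
Tick 7: [PARSE:P5(v=8,ok=F), VALIDATE:P4(v=18,ok=T), TRANSFORM:-, EMIT:-] out:P3(v=0); in:P5
Tick 8: [PARSE:P6(v=17,ok=F), VALIDATE:P5(v=8,ok=F), TRANSFORM:P4(v=72,ok=T), EMIT:-] out:-; in:P6
Tick 9: [PARSE:-, VALIDATE:P6(v=17,ok=F), TRANSFORM:P5(v=0,ok=F), EMIT:P4(v=72,ok=T)] out:-; in:-
Tick 10: [PARSE:-, VALIDATE:-, TRANSFORM:P6(v=0,ok=F), EMIT:P5(v=0,ok=F)] out:P4(v=72); in:-
Tick 11: [PARSE:-, VALIDATE:-, TRANSFORM:-, EMIT:P6(v=0,ok=F)] out:P5(v=0); in:-
Tick 12: [PARSE:-, VALIDATE:-, TRANSFORM:-, EMIT:-] out:P6(v=0); in:-
P1: arrives tick 1, valid=False (id=1, id%4=1), emit tick 5, final value 0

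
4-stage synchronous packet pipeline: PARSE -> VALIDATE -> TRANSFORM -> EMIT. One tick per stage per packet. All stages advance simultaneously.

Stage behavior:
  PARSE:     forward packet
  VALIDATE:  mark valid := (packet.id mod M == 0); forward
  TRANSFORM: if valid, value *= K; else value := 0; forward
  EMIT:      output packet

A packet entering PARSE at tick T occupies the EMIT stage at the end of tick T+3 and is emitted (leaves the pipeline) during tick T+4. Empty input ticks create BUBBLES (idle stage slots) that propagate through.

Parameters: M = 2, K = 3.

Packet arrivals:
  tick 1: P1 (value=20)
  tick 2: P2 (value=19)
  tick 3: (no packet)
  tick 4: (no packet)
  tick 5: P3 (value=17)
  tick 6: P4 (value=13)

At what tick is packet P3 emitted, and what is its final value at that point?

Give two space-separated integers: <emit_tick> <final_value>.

Tick 1: [PARSE:P1(v=20,ok=F), VALIDATE:-, TRANSFORM:-, EMIT:-] out:-; in:P1
Tick 2: [PARSE:P2(v=19,ok=F), VALIDATE:P1(v=20,ok=F), TRANSFORM:-, EMIT:-] out:-; in:P2
Tick 3: [PARSE:-, VALIDATE:P2(v=19,ok=T), TRANSFORM:P1(v=0,ok=F), EMIT:-] out:-; in:-
Tick 4: [PARSE:-, VALIDATE:-, TRANSFORM:P2(v=57,ok=T), EMIT:P1(v=0,ok=F)] out:-; in:-
Tick 5: [PARSE:P3(v=17,ok=F), VALIDATE:-, TRANSFORM:-, EMIT:P2(v=57,ok=T)] out:P1(v=0); in:P3
Tick 6: [PARSE:P4(v=13,ok=F), VALIDATE:P3(v=17,ok=F), TRANSFORM:-, EMIT:-] out:P2(v=57); in:P4
Tick 7: [PARSE:-, VALIDATE:P4(v=13,ok=T), TRANSFORM:P3(v=0,ok=F), EMIT:-] out:-; in:-
Tick 8: [PARSE:-, VALIDATE:-, TRANSFORM:P4(v=39,ok=T), EMIT:P3(v=0,ok=F)] out:-; in:-
Tick 9: [PARSE:-, VALIDATE:-, TRANSFORM:-, EMIT:P4(v=39,ok=T)] out:P3(v=0); in:-
Tick 10: [PARSE:-, VALIDATE:-, TRANSFORM:-, EMIT:-] out:P4(v=39); in:-
P3: arrives tick 5, valid=False (id=3, id%2=1), emit tick 9, final value 0

Answer: 9 0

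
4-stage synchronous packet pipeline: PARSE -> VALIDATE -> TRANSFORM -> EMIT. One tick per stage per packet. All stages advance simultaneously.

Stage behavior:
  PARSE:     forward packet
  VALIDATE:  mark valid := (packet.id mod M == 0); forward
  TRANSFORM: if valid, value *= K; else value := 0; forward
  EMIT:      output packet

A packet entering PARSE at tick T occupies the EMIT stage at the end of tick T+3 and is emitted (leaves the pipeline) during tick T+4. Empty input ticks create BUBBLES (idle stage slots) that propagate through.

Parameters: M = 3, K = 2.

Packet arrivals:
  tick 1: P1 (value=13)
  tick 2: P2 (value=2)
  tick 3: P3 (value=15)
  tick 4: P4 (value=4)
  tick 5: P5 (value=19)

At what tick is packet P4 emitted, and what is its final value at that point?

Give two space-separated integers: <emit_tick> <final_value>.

Answer: 8 0

Derivation:
Tick 1: [PARSE:P1(v=13,ok=F), VALIDATE:-, TRANSFORM:-, EMIT:-] out:-; in:P1
Tick 2: [PARSE:P2(v=2,ok=F), VALIDATE:P1(v=13,ok=F), TRANSFORM:-, EMIT:-] out:-; in:P2
Tick 3: [PARSE:P3(v=15,ok=F), VALIDATE:P2(v=2,ok=F), TRANSFORM:P1(v=0,ok=F), EMIT:-] out:-; in:P3
Tick 4: [PARSE:P4(v=4,ok=F), VALIDATE:P3(v=15,ok=T), TRANSFORM:P2(v=0,ok=F), EMIT:P1(v=0,ok=F)] out:-; in:P4
Tick 5: [PARSE:P5(v=19,ok=F), VALIDATE:P4(v=4,ok=F), TRANSFORM:P3(v=30,ok=T), EMIT:P2(v=0,ok=F)] out:P1(v=0); in:P5
Tick 6: [PARSE:-, VALIDATE:P5(v=19,ok=F), TRANSFORM:P4(v=0,ok=F), EMIT:P3(v=30,ok=T)] out:P2(v=0); in:-
Tick 7: [PARSE:-, VALIDATE:-, TRANSFORM:P5(v=0,ok=F), EMIT:P4(v=0,ok=F)] out:P3(v=30); in:-
Tick 8: [PARSE:-, VALIDATE:-, TRANSFORM:-, EMIT:P5(v=0,ok=F)] out:P4(v=0); in:-
Tick 9: [PARSE:-, VALIDATE:-, TRANSFORM:-, EMIT:-] out:P5(v=0); in:-
P4: arrives tick 4, valid=False (id=4, id%3=1), emit tick 8, final value 0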